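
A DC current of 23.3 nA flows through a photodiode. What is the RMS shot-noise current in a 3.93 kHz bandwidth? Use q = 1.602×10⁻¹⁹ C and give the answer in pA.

I_n = √(2qI·B)
2qI·B = 2 × 1.602×10⁻¹⁹ × 2.33×10⁻⁸ × 3.93×10³ = 2.93×10⁻²³ A²
I_n = √(2.93×10⁻²³) = 5.42×10⁻¹² A = 5.42 pA

5.42 pA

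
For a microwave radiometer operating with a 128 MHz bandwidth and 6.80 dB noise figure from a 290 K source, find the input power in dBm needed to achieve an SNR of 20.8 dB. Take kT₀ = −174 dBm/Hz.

Sensitivity = −174 + 10 log₁₀(B) + NF + SNR_min
= −174 + 81.07 + 6.80 + 20.8
= −65.33 dBm → −65.3 dBm

−65.3 dBm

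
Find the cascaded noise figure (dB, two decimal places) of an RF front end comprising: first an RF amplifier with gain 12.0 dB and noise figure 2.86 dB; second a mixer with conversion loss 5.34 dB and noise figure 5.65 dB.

3.22 dB

Convert to linear (a loss of L dB is a gain of −L dB): F_i = 10^(NF_i/10), G_i = 10^(G_i,dB/10)
  Stage 1: F_1 = 10^(2.86/10) = 1.932, G_1 = 10^(12.0/10) = 15.85
  Stage 2: F_2 = 10^(5.65/10) = 3.673, G_2 = 10^(−5.34/10) = 0.2924
Friis cascade:
  F = 1.932 + (3.673 − 1)/15.85 = 2.101
NF = 10 log₁₀(2.101) = 3.22 dB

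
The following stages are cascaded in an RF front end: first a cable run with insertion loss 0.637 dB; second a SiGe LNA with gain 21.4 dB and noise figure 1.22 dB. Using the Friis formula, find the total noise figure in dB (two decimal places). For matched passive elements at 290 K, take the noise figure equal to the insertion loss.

1.86 dB

Convert to linear (a loss of L dB is a gain of −L dB): F_i = 10^(NF_i/10), G_i = 10^(G_i,dB/10)
  Stage 1: F_1 = 10^(0.637/10) = 1.158, G_1 = 10^(−0.637/10) = 0.8636
  Stage 2: F_2 = 10^(1.22/10) = 1.324, G_2 = 10^(21.4/10) = 138.0
Friis cascade:
  F = 1.158 + (1.324 − 1)/0.8636 = 1.534
NF = 10 log₁₀(1.534) = 1.86 dB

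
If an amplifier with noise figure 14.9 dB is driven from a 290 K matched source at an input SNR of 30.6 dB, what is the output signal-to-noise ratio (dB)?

15.7 dB

By definition F = SNR_in/SNR_out, so in dB: SNR_out = SNR_in − NF
SNR_out = 30.6 − 14.9 = 15.7 dB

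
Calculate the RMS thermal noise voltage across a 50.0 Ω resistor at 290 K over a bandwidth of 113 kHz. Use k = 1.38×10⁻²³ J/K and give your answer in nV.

301 nV

V_n = √(4kTRB)
4kTRB = 4 × 1.38×10⁻²³ × 290 × 5.00×10¹ × 1.13×10⁵ = 9.04×10⁻¹⁴ V²
V_n = √(9.04×10⁻¹⁴) = 3.01×10⁻⁷ V = 301 nV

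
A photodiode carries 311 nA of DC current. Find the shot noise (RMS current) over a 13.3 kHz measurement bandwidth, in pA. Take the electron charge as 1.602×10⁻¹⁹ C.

36.4 pA

I_n = √(2qI·B)
2qI·B = 2 × 1.602×10⁻¹⁹ × 3.11×10⁻⁷ × 1.33×10⁴ = 1.33×10⁻²¹ A²
I_n = √(1.33×10⁻²¹) = 3.64×10⁻¹¹ A = 36.4 pA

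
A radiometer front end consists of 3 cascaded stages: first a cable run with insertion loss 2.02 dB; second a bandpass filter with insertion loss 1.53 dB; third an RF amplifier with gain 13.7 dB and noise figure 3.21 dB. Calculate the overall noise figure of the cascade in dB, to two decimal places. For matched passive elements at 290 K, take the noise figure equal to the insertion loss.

6.76 dB

Convert to linear (a loss of L dB is a gain of −L dB): F_i = 10^(NF_i/10), G_i = 10^(G_i,dB/10)
  Stage 1: F_1 = 10^(2.02/10) = 1.592, G_1 = 10^(−2.02/10) = 0.6281
  Stage 2: F_2 = 10^(1.53/10) = 1.422, G_2 = 10^(−1.53/10) = 0.7031
  Stage 3: F_3 = 10^(3.21/10) = 2.094, G_3 = 10^(13.7/10) = 23.44
Friis cascade:
  F = 1.592 + (1.422 − 1)/0.6281 + (2.094 − 1)/0.4416 = 4.742
NF = 10 log₁₀(4.742) = 6.76 dB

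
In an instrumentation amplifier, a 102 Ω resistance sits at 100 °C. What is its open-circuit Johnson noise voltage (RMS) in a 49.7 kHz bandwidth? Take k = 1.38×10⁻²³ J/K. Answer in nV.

323 nV

T = 100 °C + 273.15 = 373.15 K
V_n = √(4kTRB)
4kTRB = 4 × 1.38×10⁻²³ × 373.15 × 1.02×10² × 4.97×10⁴ = 1.04×10⁻¹³ V²
V_n = √(1.04×10⁻¹³) = 3.23×10⁻⁷ V = 323 nV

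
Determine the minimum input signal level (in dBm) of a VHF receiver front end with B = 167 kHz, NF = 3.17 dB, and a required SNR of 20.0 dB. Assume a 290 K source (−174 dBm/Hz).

−98.6 dBm

Sensitivity = −174 + 10 log₁₀(B) + NF + SNR_min
= −174 + 52.23 + 3.17 + 20.0
= −98.60 dBm → −98.6 dBm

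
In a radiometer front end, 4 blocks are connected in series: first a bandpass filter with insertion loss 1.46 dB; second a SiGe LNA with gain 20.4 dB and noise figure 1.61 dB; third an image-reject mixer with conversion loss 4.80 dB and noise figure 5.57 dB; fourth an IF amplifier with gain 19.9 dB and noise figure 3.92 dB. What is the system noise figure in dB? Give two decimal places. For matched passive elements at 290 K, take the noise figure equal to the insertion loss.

3.26 dB

Convert to linear (a loss of L dB is a gain of −L dB): F_i = 10^(NF_i/10), G_i = 10^(G_i,dB/10)
  Stage 1: F_1 = 10^(1.46/10) = 1.400, G_1 = 10^(−1.46/10) = 0.7145
  Stage 2: F_2 = 10^(1.61/10) = 1.449, G_2 = 10^(20.4/10) = 109.6
  Stage 3: F_3 = 10^(5.57/10) = 3.606, G_3 = 10^(−4.80/10) = 0.3311
  Stage 4: F_4 = 10^(3.92/10) = 2.466, G_4 = 10^(19.9/10) = 97.72
Friis cascade:
  F = 1.400 + (1.449 − 1)/0.7145 + (3.606 − 1)/78.34 + (2.466 − 1)/25.94 = 2.117
NF = 10 log₁₀(2.117) = 3.26 dB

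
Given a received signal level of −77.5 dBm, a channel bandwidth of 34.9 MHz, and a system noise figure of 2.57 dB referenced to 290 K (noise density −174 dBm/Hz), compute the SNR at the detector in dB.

Noise floor: N = −174 + 10 log₁₀(B) + NF
10 log₁₀(3.49×10⁷) = 75.43 dB
N = −174 + 75.43 + 2.57 = −96.00 dBm
SNR = P_sig − N = −77.5 − (−96.00) = 18.50 dB → 18.5 dB

18.5 dB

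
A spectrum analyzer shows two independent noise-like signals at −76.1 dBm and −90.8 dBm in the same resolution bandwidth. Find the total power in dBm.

Convert to linear, add, convert back:
P₁ = 2.45×10⁻¹¹ W, P₂ = 8.32×10⁻¹³ W
P_tot = 2.54×10⁻¹¹ W → 10 log₁₀(P_tot / 10⁻³) = −76.0 dBm

−76.0 dBm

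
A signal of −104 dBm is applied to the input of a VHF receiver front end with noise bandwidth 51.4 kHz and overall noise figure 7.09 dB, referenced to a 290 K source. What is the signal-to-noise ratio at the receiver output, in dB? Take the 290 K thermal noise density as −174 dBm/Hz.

Noise floor: N = −174 + 10 log₁₀(B) + NF
10 log₁₀(5.14×10⁴) = 47.11 dB
N = −174 + 47.11 + 7.09 = −119.80 dBm
SNR = P_sig − N = −104 − (−119.80) = 15.80 dB → 15.8 dB

15.8 dB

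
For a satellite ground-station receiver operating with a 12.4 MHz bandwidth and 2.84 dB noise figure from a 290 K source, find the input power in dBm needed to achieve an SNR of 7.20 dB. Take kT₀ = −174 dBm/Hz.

−93.0 dBm

Sensitivity = −174 + 10 log₁₀(B) + NF + SNR_min
= −174 + 70.93 + 2.84 + 7.20
= −93.03 dBm → −93.0 dBm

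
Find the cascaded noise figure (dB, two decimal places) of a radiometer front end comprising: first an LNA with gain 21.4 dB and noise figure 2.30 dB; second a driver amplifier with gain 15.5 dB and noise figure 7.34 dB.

2.38 dB

Convert to linear (a loss of L dB is a gain of −L dB): F_i = 10^(NF_i/10), G_i = 10^(G_i,dB/10)
  Stage 1: F_1 = 10^(2.30/10) = 1.698, G_1 = 10^(21.4/10) = 138.0
  Stage 2: F_2 = 10^(7.34/10) = 5.420, G_2 = 10^(15.5/10) = 35.48
Friis cascade:
  F = 1.698 + (5.420 − 1)/138.0 = 1.730
NF = 10 log₁₀(1.730) = 2.38 dB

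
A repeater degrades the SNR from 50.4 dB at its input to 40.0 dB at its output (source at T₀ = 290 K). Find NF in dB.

NF (dB) = SNR_in(dB) − SNR_out(dB) when the source is at T₀
NF = 50.4 − 40.0 = 10.4 dB

10.4 dB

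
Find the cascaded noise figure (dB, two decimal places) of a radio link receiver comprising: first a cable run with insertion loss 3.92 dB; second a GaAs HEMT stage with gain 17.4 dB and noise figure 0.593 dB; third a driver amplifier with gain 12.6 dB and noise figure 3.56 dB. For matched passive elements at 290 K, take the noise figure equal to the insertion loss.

4.60 dB

Convert to linear (a loss of L dB is a gain of −L dB): F_i = 10^(NF_i/10), G_i = 10^(G_i,dB/10)
  Stage 1: F_1 = 10^(3.92/10) = 2.466, G_1 = 10^(−3.92/10) = 0.4055
  Stage 2: F_2 = 10^(0.593/10) = 1.146, G_2 = 10^(17.4/10) = 54.95
  Stage 3: F_3 = 10^(3.56/10) = 2.270, G_3 = 10^(12.6/10) = 18.20
Friis cascade:
  F = 2.466 + (1.146 − 1)/0.4055 + (2.270 − 1)/22.28 = 2.884
NF = 10 log₁₀(2.884) = 4.60 dB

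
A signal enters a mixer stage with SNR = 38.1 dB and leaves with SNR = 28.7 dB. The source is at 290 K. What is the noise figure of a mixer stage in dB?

NF (dB) = SNR_in(dB) − SNR_out(dB) when the source is at T₀
NF = 38.1 − 28.7 = 9.4 dB

9.4 dB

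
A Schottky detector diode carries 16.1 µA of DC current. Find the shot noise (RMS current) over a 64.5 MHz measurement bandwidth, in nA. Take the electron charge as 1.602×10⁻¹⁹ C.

18.2 nA

I_n = √(2qI·B)
2qI·B = 2 × 1.602×10⁻¹⁹ × 1.61×10⁻⁵ × 6.45×10⁷ = 3.33×10⁻¹⁶ A²
I_n = √(3.33×10⁻¹⁶) = 1.82×10⁻⁸ A = 18.2 nA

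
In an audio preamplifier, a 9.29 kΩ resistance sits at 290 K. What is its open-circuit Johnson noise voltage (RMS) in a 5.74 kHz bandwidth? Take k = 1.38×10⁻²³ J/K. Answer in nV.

V_n = √(4kTRB)
4kTRB = 4 × 1.38×10⁻²³ × 290 × 9.29×10³ × 5.74×10³ = 8.54×10⁻¹³ V²
V_n = √(8.54×10⁻¹³) = 9.24×10⁻⁷ V = 924 nV

924 nV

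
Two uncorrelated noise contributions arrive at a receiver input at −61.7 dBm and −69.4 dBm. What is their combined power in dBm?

Convert to linear, add, convert back:
P₁ = 6.76×10⁻¹⁰ W, P₂ = 1.15×10⁻¹⁰ W
P_tot = 7.91×10⁻¹⁰ W → 10 log₁₀(P_tot / 10⁻³) = −61.0 dBm

−61.0 dBm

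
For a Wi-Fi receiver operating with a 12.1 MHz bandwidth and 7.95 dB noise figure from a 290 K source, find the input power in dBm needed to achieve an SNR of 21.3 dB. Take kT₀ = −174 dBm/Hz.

−73.9 dBm

Sensitivity = −174 + 10 log₁₀(B) + NF + SNR_min
= −174 + 70.83 + 7.95 + 21.3
= −73.92 dBm → −73.9 dBm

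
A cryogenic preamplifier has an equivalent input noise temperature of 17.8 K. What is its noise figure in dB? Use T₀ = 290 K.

F = 1 + T_e/T₀ = 1 + 17.8/290 = 1.06138
NF = 10 log₁₀(1.06138) = 0.259 dB

0.259 dB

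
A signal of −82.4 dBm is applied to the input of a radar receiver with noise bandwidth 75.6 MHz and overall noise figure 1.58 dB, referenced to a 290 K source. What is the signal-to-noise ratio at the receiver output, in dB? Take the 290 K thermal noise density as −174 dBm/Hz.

Noise floor: N = −174 + 10 log₁₀(B) + NF
10 log₁₀(7.56×10⁷) = 78.79 dB
N = −174 + 78.79 + 1.58 = −93.63 dBm
SNR = P_sig − N = −82.4 − (−93.63) = 11.23 dB → 11.2 dB

11.2 dB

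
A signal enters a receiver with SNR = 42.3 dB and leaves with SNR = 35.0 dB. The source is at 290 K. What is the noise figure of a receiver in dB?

NF (dB) = SNR_in(dB) − SNR_out(dB) when the source is at T₀
NF = 42.3 − 35.0 = 7.3 dB

7.3 dB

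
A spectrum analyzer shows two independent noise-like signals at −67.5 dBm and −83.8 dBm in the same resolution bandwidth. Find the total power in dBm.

−67.4 dBm

Convert to linear, add, convert back:
P₁ = 1.78×10⁻¹⁰ W, P₂ = 4.17×10⁻¹² W
P_tot = 1.82×10⁻¹⁰ W → 10 log₁₀(P_tot / 10⁻³) = −67.4 dBm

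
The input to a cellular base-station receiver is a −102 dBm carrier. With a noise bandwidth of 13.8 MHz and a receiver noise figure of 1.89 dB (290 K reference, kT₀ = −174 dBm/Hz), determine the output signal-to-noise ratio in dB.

Noise floor: N = −174 + 10 log₁₀(B) + NF
10 log₁₀(1.38×10⁷) = 71.4 dB
N = −174 + 71.4 + 1.89 = −100.71 dBm
SNR = P_sig − N = −102 − (−100.71) = −1.29 dB → −1.3 dB

−1.3 dB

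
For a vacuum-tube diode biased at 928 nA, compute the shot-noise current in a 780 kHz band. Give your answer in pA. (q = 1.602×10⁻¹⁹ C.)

I_n = √(2qI·B)
2qI·B = 2 × 1.602×10⁻¹⁹ × 9.28×10⁻⁷ × 7.80×10⁵ = 2.32×10⁻¹⁹ A²
I_n = √(2.32×10⁻¹⁹) = 4.82×10⁻¹⁰ A = 482 pA

482 pA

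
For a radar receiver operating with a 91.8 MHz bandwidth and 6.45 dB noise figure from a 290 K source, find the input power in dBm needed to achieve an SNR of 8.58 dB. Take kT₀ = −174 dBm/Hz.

Sensitivity = −174 + 10 log₁₀(B) + NF + SNR_min
= −174 + 79.63 + 6.45 + 8.58
= −79.34 dBm → −79.3 dBm

−79.3 dBm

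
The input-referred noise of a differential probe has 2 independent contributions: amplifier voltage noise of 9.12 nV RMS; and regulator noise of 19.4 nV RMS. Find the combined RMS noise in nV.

21.4 nV

Uncorrelated sources add in power (mean-square): V_tot = √(ΣV_i²)
V_tot = √[(9.12×10⁻⁹)² + (1.94×10⁻⁸)²] = 2.14×10⁻⁸ V = 21.4 nV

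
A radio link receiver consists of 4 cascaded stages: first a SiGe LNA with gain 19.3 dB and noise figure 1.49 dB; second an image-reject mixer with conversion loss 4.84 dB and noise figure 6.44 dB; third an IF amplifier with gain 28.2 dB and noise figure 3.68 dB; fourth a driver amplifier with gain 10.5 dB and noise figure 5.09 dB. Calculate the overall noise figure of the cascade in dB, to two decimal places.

Convert to linear (a loss of L dB is a gain of −L dB): F_i = 10^(NF_i/10), G_i = 10^(G_i,dB/10)
  Stage 1: F_1 = 10^(1.49/10) = 1.409, G_1 = 10^(19.3/10) = 85.11
  Stage 2: F_2 = 10^(6.44/10) = 4.406, G_2 = 10^(−4.84/10) = 0.3281
  Stage 3: F_3 = 10^(3.68/10) = 2.333, G_3 = 10^(28.2/10) = 660.7
  Stage 4: F_4 = 10^(5.09/10) = 3.228, G_4 = 10^(10.5/10) = 11.22
Friis cascade:
  F = 1.409 + (4.406 − 1)/85.11 + (2.333 − 1)/27.93 + (3.228 − 1)/1.845×10⁴ = 1.497
NF = 10 log₁₀(1.497) = 1.75 dB

1.75 dB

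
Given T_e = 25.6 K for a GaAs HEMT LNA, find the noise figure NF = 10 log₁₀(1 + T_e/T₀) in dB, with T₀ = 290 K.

0.367 dB

F = 1 + T_e/T₀ = 1 + 25.6/290 = 1.08828
NF = 10 log₁₀(1.08828) = 0.367 dB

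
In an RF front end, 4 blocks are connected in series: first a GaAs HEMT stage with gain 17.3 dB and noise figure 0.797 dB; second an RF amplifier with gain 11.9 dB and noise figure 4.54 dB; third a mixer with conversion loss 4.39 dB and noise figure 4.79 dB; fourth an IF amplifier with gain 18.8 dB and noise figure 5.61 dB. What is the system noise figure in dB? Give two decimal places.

0.96 dB

Convert to linear (a loss of L dB is a gain of −L dB): F_i = 10^(NF_i/10), G_i = 10^(G_i,dB/10)
  Stage 1: F_1 = 10^(0.797/10) = 1.201, G_1 = 10^(17.3/10) = 53.70
  Stage 2: F_2 = 10^(4.54/10) = 2.844, G_2 = 10^(11.9/10) = 15.49
  Stage 3: F_3 = 10^(4.79/10) = 3.013, G_3 = 10^(−4.39/10) = 0.3639
  Stage 4: F_4 = 10^(5.61/10) = 3.639, G_4 = 10^(18.8/10) = 75.86
Friis cascade:
  F = 1.201 + (2.844 − 1)/53.70 + (3.013 − 1)/831.8 + (3.639 − 1)/302.7 = 1.247
NF = 10 log₁₀(1.247) = 0.96 dB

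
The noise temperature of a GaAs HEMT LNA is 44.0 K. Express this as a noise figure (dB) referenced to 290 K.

0.613 dB

F = 1 + T_e/T₀ = 1 + 44.0/290 = 1.15172
NF = 10 log₁₀(1.15172) = 0.613 dB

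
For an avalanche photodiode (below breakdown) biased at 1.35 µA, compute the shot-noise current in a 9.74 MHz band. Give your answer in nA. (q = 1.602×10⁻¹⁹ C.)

I_n = √(2qI·B)
2qI·B = 2 × 1.602×10⁻¹⁹ × 1.35×10⁻⁶ × 9.74×10⁶ = 4.21×10⁻¹⁸ A²
I_n = √(4.21×10⁻¹⁸) = 2.05×10⁻⁹ A = 2.05 nA

2.05 nA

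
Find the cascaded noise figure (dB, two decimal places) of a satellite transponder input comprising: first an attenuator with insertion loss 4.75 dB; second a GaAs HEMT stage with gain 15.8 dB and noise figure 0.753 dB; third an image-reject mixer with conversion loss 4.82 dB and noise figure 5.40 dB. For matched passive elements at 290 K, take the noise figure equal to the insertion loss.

Convert to linear (a loss of L dB is a gain of −L dB): F_i = 10^(NF_i/10), G_i = 10^(G_i,dB/10)
  Stage 1: F_1 = 10^(4.75/10) = 2.985, G_1 = 10^(−4.75/10) = 0.3350
  Stage 2: F_2 = 10^(0.753/10) = 1.189, G_2 = 10^(15.8/10) = 38.02
  Stage 3: F_3 = 10^(5.40/10) = 3.467, G_3 = 10^(−4.82/10) = 0.3296
Friis cascade:
  F = 2.985 + (1.189 − 1)/0.3350 + (3.467 − 1)/12.74 = 3.744
NF = 10 log₁₀(3.744) = 5.73 dB

5.73 dB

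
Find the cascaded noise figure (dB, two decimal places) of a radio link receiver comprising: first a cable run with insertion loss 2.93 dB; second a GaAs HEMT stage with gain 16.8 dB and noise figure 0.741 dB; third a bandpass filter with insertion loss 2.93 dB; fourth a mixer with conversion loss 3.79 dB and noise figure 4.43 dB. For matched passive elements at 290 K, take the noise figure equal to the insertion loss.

Convert to linear (a loss of L dB is a gain of −L dB): F_i = 10^(NF_i/10), G_i = 10^(G_i,dB/10)
  Stage 1: F_1 = 10^(2.93/10) = 1.963, G_1 = 10^(−2.93/10) = 0.5093
  Stage 2: F_2 = 10^(0.741/10) = 1.186, G_2 = 10^(16.8/10) = 47.86
  Stage 3: F_3 = 10^(2.93/10) = 1.963, G_3 = 10^(−2.93/10) = 0.5093
  Stage 4: F_4 = 10^(4.43/10) = 2.773, G_4 = 10^(−3.79/10) = 0.4178
Friis cascade:
  F = 1.963 + (1.186 − 1)/0.5093 + (1.963 − 1)/24.38 + (2.773 − 1)/12.42 = 2.511
NF = 10 log₁₀(2.511) = 4.00 dB

4.00 dB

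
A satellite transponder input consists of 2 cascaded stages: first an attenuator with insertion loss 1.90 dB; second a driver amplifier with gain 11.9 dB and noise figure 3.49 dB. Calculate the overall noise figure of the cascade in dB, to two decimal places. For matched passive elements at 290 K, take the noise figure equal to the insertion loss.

Convert to linear (a loss of L dB is a gain of −L dB): F_i = 10^(NF_i/10), G_i = 10^(G_i,dB/10)
  Stage 1: F_1 = 10^(1.90/10) = 1.549, G_1 = 10^(−1.90/10) = 0.6457
  Stage 2: F_2 = 10^(3.49/10) = 2.234, G_2 = 10^(11.9/10) = 15.49
Friis cascade:
  F = 1.549 + (2.234 − 1)/0.6457 = 3.459
NF = 10 log₁₀(3.459) = 5.39 dB

5.39 dB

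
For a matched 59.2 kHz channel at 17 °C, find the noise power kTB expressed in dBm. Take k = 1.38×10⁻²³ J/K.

−126.3 dBm

T = 17 °C + 273.15 = 290.15 K
P_n = kTB = 1.38×10⁻²³ × 290.15 × 5.92×10⁴ = 2.37×10⁻¹⁶ W
In dBm: 10 log₁₀(2.37×10⁻¹⁶ / 10⁻³) = −126.3 dBm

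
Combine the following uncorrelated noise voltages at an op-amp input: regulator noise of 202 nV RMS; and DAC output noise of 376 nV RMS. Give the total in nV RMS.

427 nV

Uncorrelated sources add in power (mean-square): V_tot = √(ΣV_i²)
V_tot = √[(2.02×10⁻⁷)² + (3.76×10⁻⁷)²] = 4.27×10⁻⁷ V = 427 nV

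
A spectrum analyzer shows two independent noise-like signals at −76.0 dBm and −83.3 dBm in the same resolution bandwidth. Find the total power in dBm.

Convert to linear, add, convert back:
P₁ = 2.51×10⁻¹¹ W, P₂ = 4.68×10⁻¹² W
P_tot = 2.98×10⁻¹¹ W → 10 log₁₀(P_tot / 10⁻³) = −75.3 dBm

−75.3 dBm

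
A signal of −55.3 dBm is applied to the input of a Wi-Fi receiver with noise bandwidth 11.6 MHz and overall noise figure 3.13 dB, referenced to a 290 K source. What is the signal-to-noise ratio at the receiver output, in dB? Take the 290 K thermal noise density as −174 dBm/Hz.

Noise floor: N = −174 + 10 log₁₀(B) + NF
10 log₁₀(1.16×10⁷) = 70.64 dB
N = −174 + 70.64 + 3.13 = −100.23 dBm
SNR = P_sig − N = −55.3 − (−100.23) = 44.93 dB → 44.9 dB

44.9 dB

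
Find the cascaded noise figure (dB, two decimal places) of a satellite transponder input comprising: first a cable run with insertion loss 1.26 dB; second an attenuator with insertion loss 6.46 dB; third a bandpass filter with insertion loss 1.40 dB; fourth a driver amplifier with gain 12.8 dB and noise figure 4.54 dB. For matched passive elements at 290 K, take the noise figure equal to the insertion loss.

Convert to linear (a loss of L dB is a gain of −L dB): F_i = 10^(NF_i/10), G_i = 10^(G_i,dB/10)
  Stage 1: F_1 = 10^(1.26/10) = 1.337, G_1 = 10^(−1.26/10) = 0.7482
  Stage 2: F_2 = 10^(6.46/10) = 4.426, G_2 = 10^(−6.46/10) = 0.2259
  Stage 3: F_3 = 10^(1.40/10) = 1.380, G_3 = 10^(−1.40/10) = 0.7244
  Stage 4: F_4 = 10^(4.54/10) = 2.844, G_4 = 10^(12.8/10) = 19.05
Friis cascade:
  F = 1.337 + (4.426 − 1)/0.7482 + (1.380 − 1)/0.1690 + (2.844 − 1)/0.1225 = 23.23
NF = 10 log₁₀(23.23) = 13.66 dB

13.66 dB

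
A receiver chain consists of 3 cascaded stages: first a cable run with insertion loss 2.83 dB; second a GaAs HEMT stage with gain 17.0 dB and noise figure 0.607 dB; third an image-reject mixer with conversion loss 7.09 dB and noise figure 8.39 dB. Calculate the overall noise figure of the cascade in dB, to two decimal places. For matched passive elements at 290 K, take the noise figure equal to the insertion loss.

3.86 dB

Convert to linear (a loss of L dB is a gain of −L dB): F_i = 10^(NF_i/10), G_i = 10^(G_i,dB/10)
  Stage 1: F_1 = 10^(2.83/10) = 1.919, G_1 = 10^(−2.83/10) = 0.5212
  Stage 2: F_2 = 10^(0.607/10) = 1.150, G_2 = 10^(17.0/10) = 50.12
  Stage 3: F_3 = 10^(8.39/10) = 6.902, G_3 = 10^(−7.09/10) = 0.1954
Friis cascade:
  F = 1.919 + (1.150 − 1)/0.5212 + (6.902 − 1)/26.12 = 2.432
NF = 10 log₁₀(2.432) = 3.86 dB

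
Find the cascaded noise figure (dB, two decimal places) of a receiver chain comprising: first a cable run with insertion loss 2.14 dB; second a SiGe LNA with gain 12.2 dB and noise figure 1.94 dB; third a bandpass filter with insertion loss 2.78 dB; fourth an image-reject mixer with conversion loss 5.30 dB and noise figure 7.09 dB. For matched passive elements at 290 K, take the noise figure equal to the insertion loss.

Convert to linear (a loss of L dB is a gain of −L dB): F_i = 10^(NF_i/10), G_i = 10^(G_i,dB/10)
  Stage 1: F_1 = 10^(2.14/10) = 1.637, G_1 = 10^(−2.14/10) = 0.6109
  Stage 2: F_2 = 10^(1.94/10) = 1.563, G_2 = 10^(12.2/10) = 16.60
  Stage 3: F_3 = 10^(2.78/10) = 1.897, G_3 = 10^(−2.78/10) = 0.5272
  Stage 4: F_4 = 10^(7.09/10) = 5.117, G_4 = 10^(−5.30/10) = 0.2951
Friis cascade:
  F = 1.637 + (1.563 − 1)/0.6109 + (1.897 − 1)/10.14 + (5.117 − 1)/5.346 = 3.417
NF = 10 log₁₀(3.417) = 5.34 dB

5.34 dB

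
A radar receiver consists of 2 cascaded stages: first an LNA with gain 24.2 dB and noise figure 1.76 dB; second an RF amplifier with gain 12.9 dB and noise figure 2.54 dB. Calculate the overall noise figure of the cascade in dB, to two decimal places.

Convert to linear (a loss of L dB is a gain of −L dB): F_i = 10^(NF_i/10), G_i = 10^(G_i,dB/10)
  Stage 1: F_1 = 10^(1.76/10) = 1.500, G_1 = 10^(24.2/10) = 263.0
  Stage 2: F_2 = 10^(2.54/10) = 1.795, G_2 = 10^(12.9/10) = 19.50
Friis cascade:
  F = 1.500 + (1.795 − 1)/263.0 = 1.503
NF = 10 log₁₀(1.503) = 1.77 dB

1.77 dB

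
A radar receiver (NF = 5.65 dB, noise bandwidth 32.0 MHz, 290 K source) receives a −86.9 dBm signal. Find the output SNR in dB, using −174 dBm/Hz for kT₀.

Noise floor: N = −174 + 10 log₁₀(B) + NF
10 log₁₀(3.20×10⁷) = 75.05 dB
N = −174 + 75.05 + 5.65 = −93.30 dBm
SNR = P_sig − N = −86.9 − (−93.30) = 6.40 dB → 6.4 dB

6.4 dB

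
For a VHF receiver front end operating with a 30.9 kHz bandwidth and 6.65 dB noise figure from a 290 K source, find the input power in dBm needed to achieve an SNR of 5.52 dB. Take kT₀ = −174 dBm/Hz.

−116.9 dBm

Sensitivity = −174 + 10 log₁₀(B) + NF + SNR_min
= −174 + 44.9 + 6.65 + 5.52
= −116.93 dBm → −116.9 dBm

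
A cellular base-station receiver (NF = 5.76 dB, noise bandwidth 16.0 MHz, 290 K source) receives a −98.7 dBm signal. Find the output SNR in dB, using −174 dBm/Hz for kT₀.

−2.5 dB

Noise floor: N = −174 + 10 log₁₀(B) + NF
10 log₁₀(1.60×10⁷) = 72.04 dB
N = −174 + 72.04 + 5.76 = −96.20 dBm
SNR = P_sig − N = −98.7 − (−96.20) = −2.50 dB → −2.5 dB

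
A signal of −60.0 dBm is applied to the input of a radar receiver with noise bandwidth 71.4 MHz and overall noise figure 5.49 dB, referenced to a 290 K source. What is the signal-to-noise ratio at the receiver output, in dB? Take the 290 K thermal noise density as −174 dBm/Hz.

Noise floor: N = −174 + 10 log₁₀(B) + NF
10 log₁₀(7.14×10⁷) = 78.54 dB
N = −174 + 78.54 + 5.49 = −89.97 dBm
SNR = P_sig − N = −60.0 − (−89.97) = 29.97 dB → 30.0 dB

30.0 dB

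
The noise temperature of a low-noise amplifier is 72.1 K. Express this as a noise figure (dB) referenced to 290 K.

0.964 dB

F = 1 + T_e/T₀ = 1 + 72.1/290 = 1.24862
NF = 10 log₁₀(1.24862) = 0.964 dB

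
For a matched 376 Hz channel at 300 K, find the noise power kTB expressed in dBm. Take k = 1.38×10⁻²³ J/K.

P_n = kTB = 1.38×10⁻²³ × 300 × 3.76×10² = 1.56×10⁻¹⁸ W
In dBm: 10 log₁₀(1.56×10⁻¹⁸ / 10⁻³) = −148.1 dBm

−148.1 dBm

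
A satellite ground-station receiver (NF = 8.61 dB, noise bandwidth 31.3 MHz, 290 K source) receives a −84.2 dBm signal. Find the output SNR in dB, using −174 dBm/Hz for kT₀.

Noise floor: N = −174 + 10 log₁₀(B) + NF
10 log₁₀(3.13×10⁷) = 74.96 dB
N = −174 + 74.96 + 8.61 = −90.43 dBm
SNR = P_sig − N = −84.2 − (−90.43) = 6.23 dB → 6.2 dB

6.2 dB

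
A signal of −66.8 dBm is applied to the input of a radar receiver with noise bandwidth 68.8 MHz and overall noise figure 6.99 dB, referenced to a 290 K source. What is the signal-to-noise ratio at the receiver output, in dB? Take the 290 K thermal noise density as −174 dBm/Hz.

Noise floor: N = −174 + 10 log₁₀(B) + NF
10 log₁₀(6.88×10⁷) = 78.38 dB
N = −174 + 78.38 + 6.99 = −88.63 dBm
SNR = P_sig − N = −66.8 − (−88.63) = 21.83 dB → 21.8 dB

21.8 dB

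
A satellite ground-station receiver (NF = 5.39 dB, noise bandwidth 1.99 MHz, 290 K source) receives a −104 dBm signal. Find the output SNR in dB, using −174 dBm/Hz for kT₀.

1.6 dB

Noise floor: N = −174 + 10 log₁₀(B) + NF
10 log₁₀(1.99×10⁶) = 62.99 dB
N = −174 + 62.99 + 5.39 = −105.62 dBm
SNR = P_sig − N = −104 − (−105.62) = 1.62 dB → 1.6 dB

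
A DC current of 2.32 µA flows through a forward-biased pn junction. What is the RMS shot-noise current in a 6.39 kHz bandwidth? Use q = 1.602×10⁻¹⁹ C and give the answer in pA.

68.9 pA

I_n = √(2qI·B)
2qI·B = 2 × 1.602×10⁻¹⁹ × 2.32×10⁻⁶ × 6.39×10³ = 4.75×10⁻²¹ A²
I_n = √(4.75×10⁻²¹) = 6.89×10⁻¹¹ A = 68.9 pA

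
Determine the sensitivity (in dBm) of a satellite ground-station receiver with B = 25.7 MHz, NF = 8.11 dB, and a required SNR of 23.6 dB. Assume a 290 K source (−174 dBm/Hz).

−68.2 dBm

Sensitivity = −174 + 10 log₁₀(B) + NF + SNR_min
= −174 + 74.1 + 8.11 + 23.6
= −68.19 dBm → −68.2 dBm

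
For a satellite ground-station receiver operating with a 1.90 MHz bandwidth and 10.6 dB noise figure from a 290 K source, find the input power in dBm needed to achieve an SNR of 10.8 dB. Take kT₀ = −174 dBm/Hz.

−89.8 dBm

Sensitivity = −174 + 10 log₁₀(B) + NF + SNR_min
= −174 + 62.79 + 10.6 + 10.8
= −89.81 dBm → −89.8 dBm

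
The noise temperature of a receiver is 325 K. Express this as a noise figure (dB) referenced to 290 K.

3.26 dB

F = 1 + T_e/T₀ = 1 + 325/290 = 2.12069
NF = 10 log₁₀(2.12069) = 3.26 dB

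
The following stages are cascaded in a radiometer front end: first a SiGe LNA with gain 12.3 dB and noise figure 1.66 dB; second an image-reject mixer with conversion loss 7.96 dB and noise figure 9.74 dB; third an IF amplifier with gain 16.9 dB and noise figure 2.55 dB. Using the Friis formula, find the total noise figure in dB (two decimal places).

Convert to linear (a loss of L dB is a gain of −L dB): F_i = 10^(NF_i/10), G_i = 10^(G_i,dB/10)
  Stage 1: F_1 = 10^(1.66/10) = 1.466, G_1 = 10^(12.3/10) = 16.98
  Stage 2: F_2 = 10^(9.74/10) = 9.419, G_2 = 10^(−7.96/10) = 0.1600
  Stage 3: F_3 = 10^(2.55/10) = 1.799, G_3 = 10^(16.9/10) = 48.98
Friis cascade:
  F = 1.466 + (9.419 − 1)/16.98 + (1.799 − 1)/2.716 = 2.255
NF = 10 log₁₀(2.255) = 3.53 dB

3.53 dB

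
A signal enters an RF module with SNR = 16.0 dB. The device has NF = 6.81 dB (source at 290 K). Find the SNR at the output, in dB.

9.19 dB

By definition F = SNR_in/SNR_out, so in dB: SNR_out = SNR_in − NF
SNR_out = 16.0 − 6.81 = 9.19 dB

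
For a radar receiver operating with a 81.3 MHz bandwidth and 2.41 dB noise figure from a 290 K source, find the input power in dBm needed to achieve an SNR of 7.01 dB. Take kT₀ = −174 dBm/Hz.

Sensitivity = −174 + 10 log₁₀(B) + NF + SNR_min
= −174 + 79.1 + 2.41 + 7.01
= −85.48 dBm → −85.5 dBm

−85.5 dBm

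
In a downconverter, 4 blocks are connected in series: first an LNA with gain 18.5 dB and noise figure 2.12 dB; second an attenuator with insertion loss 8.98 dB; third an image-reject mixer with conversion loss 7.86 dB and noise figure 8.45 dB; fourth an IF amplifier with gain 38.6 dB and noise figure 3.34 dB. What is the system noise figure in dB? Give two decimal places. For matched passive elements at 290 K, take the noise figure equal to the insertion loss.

5.03 dB

Convert to linear (a loss of L dB is a gain of −L dB): F_i = 10^(NF_i/10), G_i = 10^(G_i,dB/10)
  Stage 1: F_1 = 10^(2.12/10) = 1.629, G_1 = 10^(18.5/10) = 70.79
  Stage 2: F_2 = 10^(8.98/10) = 7.907, G_2 = 10^(−8.98/10) = 0.1265
  Stage 3: F_3 = 10^(8.45/10) = 6.998, G_3 = 10^(−7.86/10) = 0.1637
  Stage 4: F_4 = 10^(3.34/10) = 2.158, G_4 = 10^(38.6/10) = 7244
Friis cascade:
  F = 1.629 + (7.907 − 1)/70.79 + (6.998 − 1)/8.954 + (2.158 − 1)/1.466 = 3.187
NF = 10 log₁₀(3.187) = 5.03 dB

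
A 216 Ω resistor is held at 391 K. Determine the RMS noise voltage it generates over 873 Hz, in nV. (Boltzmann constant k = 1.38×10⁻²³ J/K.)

63.8 nV

V_n = √(4kTRB)
4kTRB = 4 × 1.38×10⁻²³ × 391 × 2.16×10² × 8.73×10² = 4.07×10⁻¹⁵ V²
V_n = √(4.07×10⁻¹⁵) = 6.38×10⁻⁸ V = 63.8 nV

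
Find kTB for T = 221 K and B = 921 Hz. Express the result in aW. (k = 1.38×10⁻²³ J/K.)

P_n = kTB = 1.38×10⁻²³ × 221 × 9.21×10² = 2.81×10⁻¹⁸ W = 2.81 aW

2.81 aW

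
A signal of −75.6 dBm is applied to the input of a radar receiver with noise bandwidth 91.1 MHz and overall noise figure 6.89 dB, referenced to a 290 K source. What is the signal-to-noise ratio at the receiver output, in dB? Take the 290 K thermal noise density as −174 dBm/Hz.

Noise floor: N = −174 + 10 log₁₀(B) + NF
10 log₁₀(9.11×10⁷) = 79.6 dB
N = −174 + 79.6 + 6.89 = −87.51 dBm
SNR = P_sig − N = −75.6 − (−87.51) = 11.91 dB → 11.9 dB

11.9 dB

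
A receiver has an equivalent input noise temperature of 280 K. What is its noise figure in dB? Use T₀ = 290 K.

2.93 dB

F = 1 + T_e/T₀ = 1 + 280/290 = 1.96552
NF = 10 log₁₀(1.96552) = 2.93 dB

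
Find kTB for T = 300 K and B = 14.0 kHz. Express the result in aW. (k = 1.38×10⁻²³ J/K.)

58.0 aW

P_n = kTB = 1.38×10⁻²³ × 300 × 1.40×10⁴ = 5.80×10⁻¹⁷ W = 58.0 aW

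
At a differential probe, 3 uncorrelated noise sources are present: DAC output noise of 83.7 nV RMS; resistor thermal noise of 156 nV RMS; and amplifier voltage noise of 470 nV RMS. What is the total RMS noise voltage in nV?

Uncorrelated sources add in power (mean-square): V_tot = √(ΣV_i²)
V_tot = √[(8.37×10⁻⁸)² + (1.56×10⁻⁷)² + (4.70×10⁻⁷)²] = 5.02×10⁻⁷ V = 502 nV

502 nV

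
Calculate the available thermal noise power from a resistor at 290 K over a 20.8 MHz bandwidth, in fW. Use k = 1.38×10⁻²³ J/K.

83.2 fW

P_n = kTB = 1.38×10⁻²³ × 290 × 2.08×10⁷ = 8.32×10⁻¹⁴ W = 83.2 fW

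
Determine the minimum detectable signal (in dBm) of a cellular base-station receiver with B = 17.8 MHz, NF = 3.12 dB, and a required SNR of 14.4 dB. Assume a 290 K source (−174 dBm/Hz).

Sensitivity = −174 + 10 log₁₀(B) + NF + SNR_min
= −174 + 72.5 + 3.12 + 14.4
= −83.98 dBm → −84.0 dBm

−84.0 dBm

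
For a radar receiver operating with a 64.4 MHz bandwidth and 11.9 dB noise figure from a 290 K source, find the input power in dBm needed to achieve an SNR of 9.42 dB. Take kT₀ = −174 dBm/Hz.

Sensitivity = −174 + 10 log₁₀(B) + NF + SNR_min
= −174 + 78.09 + 11.9 + 9.42
= −74.59 dBm → −74.6 dBm

−74.6 dBm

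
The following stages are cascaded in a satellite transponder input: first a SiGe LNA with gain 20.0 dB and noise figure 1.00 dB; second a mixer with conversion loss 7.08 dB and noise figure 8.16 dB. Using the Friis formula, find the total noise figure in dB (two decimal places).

Convert to linear (a loss of L dB is a gain of −L dB): F_i = 10^(NF_i/10), G_i = 10^(G_i,dB/10)
  Stage 1: F_1 = 10^(1.00/10) = 1.259, G_1 = 10^(20.0/10) = 100.0
  Stage 2: F_2 = 10^(8.16/10) = 6.546, G_2 = 10^(−7.08/10) = 0.1959
Friis cascade:
  F = 1.259 + (6.546 − 1)/100.0 = 1.314
NF = 10 log₁₀(1.314) = 1.19 dB

1.19 dB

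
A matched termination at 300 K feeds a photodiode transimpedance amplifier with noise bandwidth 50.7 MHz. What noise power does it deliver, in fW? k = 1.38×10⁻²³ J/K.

P_n = kTB = 1.38×10⁻²³ × 300 × 5.07×10⁷ = 2.10×10⁻¹³ W = 210 fW

210 fW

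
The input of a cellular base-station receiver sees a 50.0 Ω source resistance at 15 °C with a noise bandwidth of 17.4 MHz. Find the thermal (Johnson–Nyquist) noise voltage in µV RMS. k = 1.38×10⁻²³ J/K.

3.72 µV

T = 15 °C + 273.15 = 288.15 K
V_n = √(4kTRB)
4kTRB = 4 × 1.38×10⁻²³ × 288.15 × 5.00×10¹ × 1.74×10⁷ = 1.38×10⁻¹¹ V²
V_n = √(1.38×10⁻¹¹) = 3.72×10⁻⁶ V = 3.72 µV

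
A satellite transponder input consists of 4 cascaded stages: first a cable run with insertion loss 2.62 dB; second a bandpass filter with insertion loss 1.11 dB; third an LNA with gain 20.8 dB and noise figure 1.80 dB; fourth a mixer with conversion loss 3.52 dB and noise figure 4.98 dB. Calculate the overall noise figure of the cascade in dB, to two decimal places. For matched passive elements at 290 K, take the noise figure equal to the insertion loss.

Convert to linear (a loss of L dB is a gain of −L dB): F_i = 10^(NF_i/10), G_i = 10^(G_i,dB/10)
  Stage 1: F_1 = 10^(2.62/10) = 1.828, G_1 = 10^(−2.62/10) = 0.5470
  Stage 2: F_2 = 10^(1.11/10) = 1.291, G_2 = 10^(−1.11/10) = 0.7745
  Stage 3: F_3 = 10^(1.80/10) = 1.514, G_3 = 10^(20.8/10) = 120.2
  Stage 4: F_4 = 10^(4.98/10) = 3.148, G_4 = 10^(−3.52/10) = 0.4446
Friis cascade:
  F = 1.828 + (1.291 − 1)/0.5470 + (1.514 − 1)/0.4236 + (3.148 − 1)/50.93 = 3.615
NF = 10 log₁₀(3.615) = 5.58 dB

5.58 dB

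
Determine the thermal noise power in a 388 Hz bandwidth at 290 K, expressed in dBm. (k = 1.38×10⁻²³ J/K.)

P_n = kTB = 1.38×10⁻²³ × 290 × 3.88×10² = 1.55×10⁻¹⁸ W
In dBm: 10 log₁₀(1.55×10⁻¹⁸ / 10⁻³) = −148.1 dBm

−148.1 dBm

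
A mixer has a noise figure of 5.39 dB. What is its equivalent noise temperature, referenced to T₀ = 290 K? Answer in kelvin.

713 K

F = 10^(5.39/10) = 3.45939
T_e = (F − 1)·T₀ = (3.45939 − 1) × 290 = 713 K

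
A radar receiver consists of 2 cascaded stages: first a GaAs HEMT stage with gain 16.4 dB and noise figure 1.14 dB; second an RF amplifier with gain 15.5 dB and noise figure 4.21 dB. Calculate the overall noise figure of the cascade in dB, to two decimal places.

Convert to linear (a loss of L dB is a gain of −L dB): F_i = 10^(NF_i/10), G_i = 10^(G_i,dB/10)
  Stage 1: F_1 = 10^(1.14/10) = 1.300, G_1 = 10^(16.4/10) = 43.65
  Stage 2: F_2 = 10^(4.21/10) = 2.636, G_2 = 10^(15.5/10) = 35.48
Friis cascade:
  F = 1.300 + (2.636 − 1)/43.65 = 1.338
NF = 10 log₁₀(1.338) = 1.26 dB

1.26 dB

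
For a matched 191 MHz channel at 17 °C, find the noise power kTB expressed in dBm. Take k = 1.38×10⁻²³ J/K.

−91.2 dBm

T = 17 °C + 273.15 = 290.15 K
P_n = kTB = 1.38×10⁻²³ × 290.15 × 1.91×10⁸ = 7.65×10⁻¹³ W
In dBm: 10 log₁₀(7.65×10⁻¹³ / 10⁻³) = −91.2 dBm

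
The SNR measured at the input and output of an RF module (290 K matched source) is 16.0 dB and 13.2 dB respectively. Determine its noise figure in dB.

NF (dB) = SNR_in(dB) − SNR_out(dB) when the source is at T₀
NF = 16.0 − 13.2 = 2.8 dB

2.8 dB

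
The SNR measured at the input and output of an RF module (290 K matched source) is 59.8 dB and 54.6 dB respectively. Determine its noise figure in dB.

NF (dB) = SNR_in(dB) − SNR_out(dB) when the source is at T₀
NF = 59.8 − 54.6 = 5.2 dB

5.2 dB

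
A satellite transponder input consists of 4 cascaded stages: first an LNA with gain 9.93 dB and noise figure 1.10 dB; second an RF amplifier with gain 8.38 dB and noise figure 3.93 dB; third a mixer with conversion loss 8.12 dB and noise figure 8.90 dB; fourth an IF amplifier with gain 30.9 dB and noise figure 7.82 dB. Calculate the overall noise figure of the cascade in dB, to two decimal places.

Convert to linear (a loss of L dB is a gain of −L dB): F_i = 10^(NF_i/10), G_i = 10^(G_i,dB/10)
  Stage 1: F_1 = 10^(1.10/10) = 1.288, G_1 = 10^(9.93/10) = 9.840
  Stage 2: F_2 = 10^(3.93/10) = 2.472, G_2 = 10^(8.38/10) = 6.887
  Stage 3: F_3 = 10^(8.90/10) = 7.762, G_3 = 10^(−8.12/10) = 0.1542
  Stage 4: F_4 = 10^(7.82/10) = 6.053, G_4 = 10^(30.9/10) = 1230
Friis cascade:
  F = 1.288 + (2.472 − 1)/9.840 + (7.762 − 1)/67.76 + (6.053 − 1)/10.45 = 2.021
NF = 10 log₁₀(2.021) = 3.06 dB

3.06 dB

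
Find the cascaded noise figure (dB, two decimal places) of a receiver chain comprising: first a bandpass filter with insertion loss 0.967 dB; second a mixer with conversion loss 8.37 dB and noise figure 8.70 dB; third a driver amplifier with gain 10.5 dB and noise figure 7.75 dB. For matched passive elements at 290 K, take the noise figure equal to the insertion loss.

Convert to linear (a loss of L dB is a gain of −L dB): F_i = 10^(NF_i/10), G_i = 10^(G_i,dB/10)
  Stage 1: F_1 = 10^(0.967/10) = 1.249, G_1 = 10^(−0.967/10) = 0.8004
  Stage 2: F_2 = 10^(8.70/10) = 7.413, G_2 = 10^(−8.37/10) = 0.1455
  Stage 3: F_3 = 10^(7.75/10) = 5.957, G_3 = 10^(10.5/10) = 11.22
Friis cascade:
  F = 1.249 + (7.413 − 1)/0.8004 + (5.957 − 1)/0.1165 = 51.81
NF = 10 log₁₀(51.81) = 17.14 dB

17.14 dB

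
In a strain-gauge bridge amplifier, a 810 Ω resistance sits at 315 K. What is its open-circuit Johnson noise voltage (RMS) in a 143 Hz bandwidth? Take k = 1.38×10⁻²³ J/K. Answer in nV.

44.9 nV

V_n = √(4kTRB)
4kTRB = 4 × 1.38×10⁻²³ × 315 × 8.10×10² × 1.43×10² = 2.01×10⁻¹⁵ V²
V_n = √(2.01×10⁻¹⁵) = 4.49×10⁻⁸ V = 44.9 nV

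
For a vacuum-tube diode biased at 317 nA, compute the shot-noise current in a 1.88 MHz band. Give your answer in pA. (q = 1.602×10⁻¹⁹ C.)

437 pA

I_n = √(2qI·B)
2qI·B = 2 × 1.602×10⁻¹⁹ × 3.17×10⁻⁷ × 1.88×10⁶ = 1.91×10⁻¹⁹ A²
I_n = √(1.91×10⁻¹⁹) = 4.37×10⁻¹⁰ A = 437 pA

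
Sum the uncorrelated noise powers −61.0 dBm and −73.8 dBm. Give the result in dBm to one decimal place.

Convert to linear, add, convert back:
P₁ = 7.94×10⁻¹⁰ W, P₂ = 4.17×10⁻¹¹ W
P_tot = 8.36×10⁻¹⁰ W → 10 log₁₀(P_tot / 10⁻³) = −60.8 dBm

−60.8 dBm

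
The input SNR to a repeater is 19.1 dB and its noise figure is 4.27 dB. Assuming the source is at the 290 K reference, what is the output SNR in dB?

14.83 dB

By definition F = SNR_in/SNR_out, so in dB: SNR_out = SNR_in − NF
SNR_out = 19.1 − 4.27 = 14.83 dB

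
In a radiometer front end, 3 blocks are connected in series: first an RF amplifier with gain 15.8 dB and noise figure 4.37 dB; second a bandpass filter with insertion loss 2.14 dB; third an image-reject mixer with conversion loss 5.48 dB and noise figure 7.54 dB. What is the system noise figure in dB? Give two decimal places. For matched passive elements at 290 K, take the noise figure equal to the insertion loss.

4.70 dB

Convert to linear (a loss of L dB is a gain of −L dB): F_i = 10^(NF_i/10), G_i = 10^(G_i,dB/10)
  Stage 1: F_1 = 10^(4.37/10) = 2.735, G_1 = 10^(15.8/10) = 38.02
  Stage 2: F_2 = 10^(2.14/10) = 1.637, G_2 = 10^(−2.14/10) = 0.6109
  Stage 3: F_3 = 10^(7.54/10) = 5.675, G_3 = 10^(−5.48/10) = 0.2831
Friis cascade:
  F = 2.735 + (1.637 − 1)/38.02 + (5.675 − 1)/23.23 = 2.953
NF = 10 log₁₀(2.953) = 4.70 dB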